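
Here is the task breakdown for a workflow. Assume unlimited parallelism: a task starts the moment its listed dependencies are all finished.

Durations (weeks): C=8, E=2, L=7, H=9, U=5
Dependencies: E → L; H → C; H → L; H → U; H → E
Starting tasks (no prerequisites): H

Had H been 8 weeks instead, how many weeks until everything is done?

17

As given, the longest chain is H→E→L = 9+2+7 = 18, so the finish is 18 weeks.
H is on the critical path; changing it to 8 makes that path 17 weeks.
The critical path is still H→E→L; finish is now 17 weeks.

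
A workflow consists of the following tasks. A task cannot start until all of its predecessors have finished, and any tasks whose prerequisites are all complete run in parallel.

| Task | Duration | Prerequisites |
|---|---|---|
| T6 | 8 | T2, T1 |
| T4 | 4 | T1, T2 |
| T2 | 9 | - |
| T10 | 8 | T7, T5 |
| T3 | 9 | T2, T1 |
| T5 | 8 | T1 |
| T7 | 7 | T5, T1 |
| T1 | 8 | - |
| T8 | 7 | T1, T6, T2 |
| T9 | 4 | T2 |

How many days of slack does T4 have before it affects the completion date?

18

Critical path: T1→T5→T7→T10 = 8+8+7+8 = 31, so the finish is 31 days.
Longest path through T4: 13 days (earliest finish 13, latest finish 31).
Float = 31 − 13 = 18.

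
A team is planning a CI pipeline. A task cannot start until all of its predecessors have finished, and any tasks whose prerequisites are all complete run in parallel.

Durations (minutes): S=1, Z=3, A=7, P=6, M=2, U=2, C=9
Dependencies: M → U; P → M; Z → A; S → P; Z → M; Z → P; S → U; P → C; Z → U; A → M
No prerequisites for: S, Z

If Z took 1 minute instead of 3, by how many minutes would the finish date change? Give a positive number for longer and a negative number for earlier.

As given, the longest chain is Z→P→C = 3+6+9 = 18, so the finish is 18 minutes.
Z lies on that path, so at 1 minute the path becomes 16 minutes.
The binding chain switches to S→P→C = 1+6+9 = 16; finish 16 minutes.
Change in finish: 16 − 18 = -2 minutes.

-2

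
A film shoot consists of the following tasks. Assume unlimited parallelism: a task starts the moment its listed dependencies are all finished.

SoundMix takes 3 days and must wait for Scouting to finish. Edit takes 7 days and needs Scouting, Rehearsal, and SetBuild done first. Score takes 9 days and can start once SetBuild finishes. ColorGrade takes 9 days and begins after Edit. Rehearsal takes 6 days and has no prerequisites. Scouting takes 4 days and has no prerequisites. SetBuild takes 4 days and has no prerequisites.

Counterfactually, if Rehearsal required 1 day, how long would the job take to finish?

Actual critical path: Rehearsal→Edit→ColorGrade = 6+7+9 = 22 ⇒ 22 days.
Since Rehearsal is critical, the -5 change carries straight to that chain (now 17 days).
Now Scouting→Edit→ColorGrade = 4+7+9 = 20 is longest, so the finish becomes 20 days.

20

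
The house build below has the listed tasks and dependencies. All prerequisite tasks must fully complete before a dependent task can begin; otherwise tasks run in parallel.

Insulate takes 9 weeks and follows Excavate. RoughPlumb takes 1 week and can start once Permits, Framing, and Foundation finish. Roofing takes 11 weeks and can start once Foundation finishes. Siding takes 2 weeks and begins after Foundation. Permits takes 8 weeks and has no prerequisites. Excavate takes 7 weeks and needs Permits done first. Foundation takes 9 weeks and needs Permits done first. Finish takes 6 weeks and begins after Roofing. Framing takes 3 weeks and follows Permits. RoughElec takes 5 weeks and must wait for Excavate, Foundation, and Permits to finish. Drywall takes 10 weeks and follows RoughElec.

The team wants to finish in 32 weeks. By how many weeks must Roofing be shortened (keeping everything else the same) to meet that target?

Current finish: 34 weeks; target: 32.
Roofing is on every critical path, so each week cut from Roofing cuts the finish by one (this holds down to a finish of 32).
Need 34 − 32 = 2 weeks off Roofing → Roofing becomes 9 weeks, finish becomes 32.

2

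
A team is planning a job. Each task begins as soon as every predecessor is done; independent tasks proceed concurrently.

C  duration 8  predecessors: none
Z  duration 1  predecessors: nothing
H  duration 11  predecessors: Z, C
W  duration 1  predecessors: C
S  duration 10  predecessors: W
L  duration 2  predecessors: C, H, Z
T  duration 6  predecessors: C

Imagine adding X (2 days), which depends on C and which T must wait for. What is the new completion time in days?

21

Originally the project takes 21 days.
With X inserted, T now waits for max(C, X).
New critical path: C→H→L = 8+11+2 = 21 ⇒ 21 days.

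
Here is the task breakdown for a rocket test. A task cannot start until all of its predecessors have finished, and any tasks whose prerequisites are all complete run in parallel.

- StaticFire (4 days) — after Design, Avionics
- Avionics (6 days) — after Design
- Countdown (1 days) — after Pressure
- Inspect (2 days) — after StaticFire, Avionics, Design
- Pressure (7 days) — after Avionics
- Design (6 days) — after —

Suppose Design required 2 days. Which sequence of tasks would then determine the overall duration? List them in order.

Critical path before the change: Design→Avionics→Pressure→Countdown = 6+6+7+1 = 20 giving 20 days.
Since Design is critical, the -4 change carries straight to that chain (now 16 days).
That remains the longest chain; total 16 days.

Design, Avionics, Pressure, Countdown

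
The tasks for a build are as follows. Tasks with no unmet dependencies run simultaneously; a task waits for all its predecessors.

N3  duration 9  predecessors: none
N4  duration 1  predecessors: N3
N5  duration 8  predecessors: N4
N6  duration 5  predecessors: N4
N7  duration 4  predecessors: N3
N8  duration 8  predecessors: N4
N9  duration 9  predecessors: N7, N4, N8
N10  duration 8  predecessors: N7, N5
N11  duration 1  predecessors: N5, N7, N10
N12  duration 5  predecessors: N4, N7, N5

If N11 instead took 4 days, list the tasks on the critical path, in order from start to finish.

N3, N4, N5, N10, N11

Actual critical path: N3→N4→N5→N10→N11 = 9+1+8+8+1 = 27 ⇒ 27 days.
N11 is on the critical path; changing it to 4 makes that path 30 days.
No other chain overtakes it, so the finish is 30 days.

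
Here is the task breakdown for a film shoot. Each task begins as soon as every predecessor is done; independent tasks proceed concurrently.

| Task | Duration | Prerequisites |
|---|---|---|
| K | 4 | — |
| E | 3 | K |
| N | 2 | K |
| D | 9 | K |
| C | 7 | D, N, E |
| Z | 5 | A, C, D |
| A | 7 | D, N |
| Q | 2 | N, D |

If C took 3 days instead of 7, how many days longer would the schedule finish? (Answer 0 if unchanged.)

The binding path is K→D→C→Z = 4+9+7+5 = 25; finish at 25 days.
C is on the critical path; changing it to 3 makes that path 21 days.
Now K→D→A→Z = 4+9+7+5 = 25 is longest, so the finish becomes 25 days.
Change in finish: 25 − 25 = +0 days.

0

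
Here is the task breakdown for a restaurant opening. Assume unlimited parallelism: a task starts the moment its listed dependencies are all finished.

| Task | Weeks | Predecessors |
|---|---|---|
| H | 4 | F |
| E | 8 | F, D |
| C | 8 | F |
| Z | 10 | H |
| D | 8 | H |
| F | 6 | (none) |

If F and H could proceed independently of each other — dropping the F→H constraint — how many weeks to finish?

Before: longest chain F→H→D→E = 6+4+8+8 = 26, finish 26.
Without F→H, H's earliest start moves from 6 to 0.
New critical path: H→D→E = 4+8+8 = 20 ⇒ 20 weeks.

20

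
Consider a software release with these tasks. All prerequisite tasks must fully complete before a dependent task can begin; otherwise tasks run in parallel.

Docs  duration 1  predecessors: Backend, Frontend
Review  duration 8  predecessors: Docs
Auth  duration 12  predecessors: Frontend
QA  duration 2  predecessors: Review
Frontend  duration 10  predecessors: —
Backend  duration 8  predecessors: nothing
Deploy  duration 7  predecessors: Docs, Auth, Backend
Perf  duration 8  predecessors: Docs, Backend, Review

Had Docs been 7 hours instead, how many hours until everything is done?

Actual critical path: Frontend→Auth→Deploy = 10+12+7 = 29 ⇒ 29 hours.
The longest path through Docs is only 27 hours, so Docs has float 2.
Now Frontend→Docs→Review→Perf = 10+7+8+8 = 33 is longest, so the finish becomes 33 hours.

33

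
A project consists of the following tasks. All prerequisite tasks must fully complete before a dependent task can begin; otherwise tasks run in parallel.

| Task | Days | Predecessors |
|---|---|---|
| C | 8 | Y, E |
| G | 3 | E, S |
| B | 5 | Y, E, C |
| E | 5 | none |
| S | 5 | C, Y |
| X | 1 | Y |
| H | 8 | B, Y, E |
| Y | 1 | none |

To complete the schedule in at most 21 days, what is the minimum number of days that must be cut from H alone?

5

Current finish: 26 days; target: 21.
H is on every critical path, so each day cut from H cuts the finish by one (this holds down to a finish of 21).
Need 26 − 21 = 5 days off H → H becomes 3 days, finish becomes 21.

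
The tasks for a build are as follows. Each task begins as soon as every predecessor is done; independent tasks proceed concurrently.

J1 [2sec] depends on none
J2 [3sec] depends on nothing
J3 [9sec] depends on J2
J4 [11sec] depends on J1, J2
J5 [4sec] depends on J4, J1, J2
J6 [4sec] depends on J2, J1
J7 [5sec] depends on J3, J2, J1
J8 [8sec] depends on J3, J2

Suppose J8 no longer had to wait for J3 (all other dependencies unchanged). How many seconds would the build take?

18

With the dependency in place, J2→J3→J8 = 3+9+8 = 20 sets the finish at 20 seconds.
Without J3→J8, J8's earliest start moves from 12 to 3.
The longest chain is now J2→J4→J5 = 3+11+4 = 18, so the build takes 18 seconds.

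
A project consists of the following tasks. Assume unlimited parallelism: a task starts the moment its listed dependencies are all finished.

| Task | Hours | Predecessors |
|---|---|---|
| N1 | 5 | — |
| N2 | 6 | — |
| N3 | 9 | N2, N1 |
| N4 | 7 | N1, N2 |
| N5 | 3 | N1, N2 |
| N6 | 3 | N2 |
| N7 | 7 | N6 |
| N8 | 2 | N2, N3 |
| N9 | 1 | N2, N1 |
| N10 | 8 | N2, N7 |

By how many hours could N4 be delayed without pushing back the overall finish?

The longest chain is N2→N6→N7→N10 = 6+3+7+8 = 24; overall finish 24 hours.
Longest path through N4: 13 hours (earliest finish 13, latest finish 24).
Float = 24 − 13 = 11.

11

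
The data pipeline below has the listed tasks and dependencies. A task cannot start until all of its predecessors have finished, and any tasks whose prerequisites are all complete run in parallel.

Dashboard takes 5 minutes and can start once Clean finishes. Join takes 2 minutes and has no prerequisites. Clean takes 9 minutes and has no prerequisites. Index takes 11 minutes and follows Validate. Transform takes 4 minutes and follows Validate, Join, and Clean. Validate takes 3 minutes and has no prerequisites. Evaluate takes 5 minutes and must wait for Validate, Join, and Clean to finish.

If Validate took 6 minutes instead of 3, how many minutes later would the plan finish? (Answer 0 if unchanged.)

3

Actual critical path: Validate→Index = 3+11 = 14 ⇒ 14 minutes.
Validate lies on that path, so at 6 minutes the path becomes 17 minutes.
No other chain overtakes it, so the finish is 17 minutes.
Change in finish: 17 − 14 = +3 minutes.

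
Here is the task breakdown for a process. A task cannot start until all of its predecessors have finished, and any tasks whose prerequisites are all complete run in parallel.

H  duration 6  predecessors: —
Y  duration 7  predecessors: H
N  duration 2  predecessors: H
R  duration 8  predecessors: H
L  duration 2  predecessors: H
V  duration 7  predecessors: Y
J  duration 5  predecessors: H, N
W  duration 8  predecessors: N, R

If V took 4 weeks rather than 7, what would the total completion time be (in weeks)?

The binding path is H→R→W = 6+8+8 = 22; finish at 22 weeks.
V is off the critical path — its longest chain is 20 weeks, giving 2 of slack.
The critical path is still H→R→W; finish is now 22 weeks.

22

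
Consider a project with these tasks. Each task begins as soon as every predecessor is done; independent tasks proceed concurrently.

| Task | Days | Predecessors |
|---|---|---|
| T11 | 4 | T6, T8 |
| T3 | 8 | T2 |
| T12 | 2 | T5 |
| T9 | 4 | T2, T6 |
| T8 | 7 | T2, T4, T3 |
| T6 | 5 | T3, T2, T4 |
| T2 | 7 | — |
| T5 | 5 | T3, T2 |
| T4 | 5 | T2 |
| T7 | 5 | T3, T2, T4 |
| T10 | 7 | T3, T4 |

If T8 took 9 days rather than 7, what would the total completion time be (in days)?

Baseline: T2→T3→T8→T11 = 7+8+7+4 = 26 → 26 days.
T8 lies on that path, so at 9 days the path becomes 28 days.
That remains the longest chain; total 28 days.

28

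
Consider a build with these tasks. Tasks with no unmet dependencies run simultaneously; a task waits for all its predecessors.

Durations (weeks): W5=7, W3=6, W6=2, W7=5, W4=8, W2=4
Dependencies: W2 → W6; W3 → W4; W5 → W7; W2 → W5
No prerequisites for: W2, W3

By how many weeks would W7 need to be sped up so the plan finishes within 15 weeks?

1

Current finish: 16 weeks; target: 15.
W7 is on every critical path, so each week cut from W7 cuts the finish by one (this holds down to a finish of 14).
Need 16 − 15 = 1 week off W7 → W7 becomes 4 weeks, finish becomes 15.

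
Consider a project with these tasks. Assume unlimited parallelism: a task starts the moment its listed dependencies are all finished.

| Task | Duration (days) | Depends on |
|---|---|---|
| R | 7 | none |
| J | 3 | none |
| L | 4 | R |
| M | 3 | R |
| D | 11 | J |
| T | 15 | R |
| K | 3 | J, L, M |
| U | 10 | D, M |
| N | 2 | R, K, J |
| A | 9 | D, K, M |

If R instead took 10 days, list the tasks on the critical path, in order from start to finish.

R, L, K, A

As given, the longest chain is J→D→U = 3+11+10 = 24, so the finish is 24 days.
R is off the critical path — its longest chain is 23 days, giving 1 of slack.
New critical path: R→L→K→A = 10+4+3+9 = 26 ⇒ 26 days.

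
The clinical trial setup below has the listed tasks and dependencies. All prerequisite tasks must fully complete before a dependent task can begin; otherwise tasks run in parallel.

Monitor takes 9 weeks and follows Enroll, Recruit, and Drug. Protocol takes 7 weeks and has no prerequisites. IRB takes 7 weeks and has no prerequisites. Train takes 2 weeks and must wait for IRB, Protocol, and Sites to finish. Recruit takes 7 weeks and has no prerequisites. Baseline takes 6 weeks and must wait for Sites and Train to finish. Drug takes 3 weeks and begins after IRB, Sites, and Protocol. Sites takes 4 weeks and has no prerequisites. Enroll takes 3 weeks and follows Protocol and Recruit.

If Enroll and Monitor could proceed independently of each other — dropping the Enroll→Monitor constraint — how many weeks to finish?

Before: longest chain Protocol→Drug→Monitor = 7+3+9 = 19, finish 19.
Dropping Enroll→Monitor doesn't change Monitor's earliest start (10); another predecessor still binds.
The longest chain is now Protocol→Drug→Monitor = 7+3+9 = 19, so the clinical trial setup takes 19 weeks.

19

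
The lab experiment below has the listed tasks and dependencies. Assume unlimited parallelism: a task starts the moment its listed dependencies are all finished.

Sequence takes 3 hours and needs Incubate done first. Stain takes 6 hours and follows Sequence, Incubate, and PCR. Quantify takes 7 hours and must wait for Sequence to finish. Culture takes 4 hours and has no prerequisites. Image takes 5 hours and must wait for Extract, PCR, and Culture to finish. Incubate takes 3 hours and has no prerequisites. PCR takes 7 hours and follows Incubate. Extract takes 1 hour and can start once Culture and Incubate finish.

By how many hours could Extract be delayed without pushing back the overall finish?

The longest chain is Incubate→PCR→Stain = 3+7+6 = 16; overall finish 16 hours.
The longest chain containing Extract totals 10 hours.
Slack of Extract = 10 − 4 = 6 hours.

6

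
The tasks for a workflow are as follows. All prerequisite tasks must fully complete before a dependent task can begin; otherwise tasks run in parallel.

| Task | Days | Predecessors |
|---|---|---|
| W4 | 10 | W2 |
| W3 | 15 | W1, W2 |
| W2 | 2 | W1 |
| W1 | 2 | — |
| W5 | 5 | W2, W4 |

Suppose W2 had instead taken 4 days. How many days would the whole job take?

Critical path before the change: W1→W2→W3 = 2+2+15 = 19 giving 19 days.
W2 lies on that path, so at 4 days the path becomes 21 days.
The critical path is still W1→W2→W3; finish is now 21 days.

21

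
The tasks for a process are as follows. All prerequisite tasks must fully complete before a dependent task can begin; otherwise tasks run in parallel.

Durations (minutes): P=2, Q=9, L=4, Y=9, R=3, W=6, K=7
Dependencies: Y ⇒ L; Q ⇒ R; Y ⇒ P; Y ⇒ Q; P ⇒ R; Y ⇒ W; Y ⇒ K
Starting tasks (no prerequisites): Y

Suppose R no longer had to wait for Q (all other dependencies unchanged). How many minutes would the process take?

18

Before: longest chain Y→Q→R = 9+9+3 = 21, finish 21.
Without Q→R, R's earliest start moves from 18 to 11.
After: Y→Q = 9+9 = 18 → 18 minutes.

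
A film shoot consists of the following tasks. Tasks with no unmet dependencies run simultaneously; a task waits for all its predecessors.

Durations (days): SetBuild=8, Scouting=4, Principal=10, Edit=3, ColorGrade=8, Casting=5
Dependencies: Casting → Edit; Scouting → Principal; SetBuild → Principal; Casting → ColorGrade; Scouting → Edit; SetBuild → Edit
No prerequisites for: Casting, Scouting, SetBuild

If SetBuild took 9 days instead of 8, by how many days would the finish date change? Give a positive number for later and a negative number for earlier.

Baseline: SetBuild→Principal = 8+10 = 18 → 18 days.
SetBuild is on the critical path; changing it to 9 makes that path 19 days.
That remains the longest chain; total 19 days.
Change in finish: 19 − 18 = +1 days.

1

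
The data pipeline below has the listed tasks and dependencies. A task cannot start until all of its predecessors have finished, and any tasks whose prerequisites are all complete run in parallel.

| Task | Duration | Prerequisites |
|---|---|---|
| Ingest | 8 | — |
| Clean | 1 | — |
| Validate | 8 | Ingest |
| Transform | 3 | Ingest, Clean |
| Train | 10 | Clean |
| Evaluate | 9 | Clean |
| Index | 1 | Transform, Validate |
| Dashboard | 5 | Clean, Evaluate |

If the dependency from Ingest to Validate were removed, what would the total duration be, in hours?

With the dependency in place, Ingest→Validate→Index = 8+8+1 = 17 sets the finish at 17 hours.
Without Ingest→Validate, Validate's earliest start moves from 8 to 0.
The longest chain is now Clean→Evaluate→Dashboard = 1+9+5 = 15, so the plan takes 15 hours.

15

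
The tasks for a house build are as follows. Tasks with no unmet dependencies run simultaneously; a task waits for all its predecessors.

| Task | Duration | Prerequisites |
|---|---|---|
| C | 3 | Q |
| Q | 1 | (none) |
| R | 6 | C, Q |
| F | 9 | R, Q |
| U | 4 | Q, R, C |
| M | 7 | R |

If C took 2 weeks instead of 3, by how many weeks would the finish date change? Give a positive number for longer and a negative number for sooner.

Actual critical path: Q→C→R→F = 1+3+6+9 = 19 ⇒ 19 weeks.
C lies on that path, so at 2 weeks the path becomes 18 weeks.
The critical path is still Q→C→R→F; finish is now 18 weeks.
Change in finish: 18 − 19 = -1 weeks.

-1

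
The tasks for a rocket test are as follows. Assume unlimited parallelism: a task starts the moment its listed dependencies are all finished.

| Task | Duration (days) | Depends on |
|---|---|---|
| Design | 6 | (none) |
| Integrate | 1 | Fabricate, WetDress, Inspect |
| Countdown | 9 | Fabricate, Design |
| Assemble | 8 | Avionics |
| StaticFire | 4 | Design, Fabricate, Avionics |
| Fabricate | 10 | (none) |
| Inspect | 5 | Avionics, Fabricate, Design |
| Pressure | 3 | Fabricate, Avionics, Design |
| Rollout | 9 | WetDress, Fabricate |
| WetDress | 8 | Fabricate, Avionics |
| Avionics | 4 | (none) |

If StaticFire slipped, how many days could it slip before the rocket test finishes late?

The longest chain is Fabricate→WetDress→Rollout = 10+8+9 = 27; overall finish 27 days.
Longest path through StaticFire: 14 days (earliest finish 14, latest finish 27).
Slack of StaticFire = 23 − 10 = 13 days.

13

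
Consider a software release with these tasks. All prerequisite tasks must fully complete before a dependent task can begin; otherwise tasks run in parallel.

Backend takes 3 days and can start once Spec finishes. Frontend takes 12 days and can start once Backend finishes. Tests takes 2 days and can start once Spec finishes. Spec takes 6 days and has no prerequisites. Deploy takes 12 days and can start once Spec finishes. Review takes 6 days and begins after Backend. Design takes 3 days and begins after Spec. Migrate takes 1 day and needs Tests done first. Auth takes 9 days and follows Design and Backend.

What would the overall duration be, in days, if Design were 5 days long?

Actual critical path: Spec→Backend→Frontend = 6+3+12 = 21 ⇒ 21 days.
The longest path through Design is only 18 days, so Design has float 3.
That remains the longest chain; total 21 days.

21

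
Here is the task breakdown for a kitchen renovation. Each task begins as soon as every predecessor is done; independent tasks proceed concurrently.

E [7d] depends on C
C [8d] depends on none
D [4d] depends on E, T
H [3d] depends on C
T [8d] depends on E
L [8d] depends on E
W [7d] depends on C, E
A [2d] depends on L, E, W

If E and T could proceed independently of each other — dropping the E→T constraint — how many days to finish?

25

With the dependency in place, C→E→T→D = 8+7+8+4 = 27 sets the finish at 27 days.
Without E→T, T's earliest start moves from 15 to 0.
After: C→E→L→A = 8+7+8+2 = 25 → 25 days.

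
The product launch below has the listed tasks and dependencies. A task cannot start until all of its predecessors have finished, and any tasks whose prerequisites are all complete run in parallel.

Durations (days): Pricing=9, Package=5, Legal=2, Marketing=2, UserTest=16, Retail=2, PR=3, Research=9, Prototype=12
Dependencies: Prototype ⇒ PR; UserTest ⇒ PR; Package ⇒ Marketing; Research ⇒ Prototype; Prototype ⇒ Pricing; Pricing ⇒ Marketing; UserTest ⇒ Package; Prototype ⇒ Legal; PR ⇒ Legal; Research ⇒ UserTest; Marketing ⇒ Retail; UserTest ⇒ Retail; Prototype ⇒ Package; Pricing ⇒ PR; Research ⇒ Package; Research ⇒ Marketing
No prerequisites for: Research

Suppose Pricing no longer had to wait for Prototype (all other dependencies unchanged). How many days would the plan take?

With the dependency in place, Research→Prototype→Pricing→PR→Legal = 9+12+9+3+2 = 35 sets the finish at 35 days.
Without Prototype→Pricing, Pricing's earliest start moves from 21 to 0.
The longest chain is now Research→UserTest→Package→Marketing→Retail = 9+16+5+2+2 = 34, so the plan takes 34 days.

34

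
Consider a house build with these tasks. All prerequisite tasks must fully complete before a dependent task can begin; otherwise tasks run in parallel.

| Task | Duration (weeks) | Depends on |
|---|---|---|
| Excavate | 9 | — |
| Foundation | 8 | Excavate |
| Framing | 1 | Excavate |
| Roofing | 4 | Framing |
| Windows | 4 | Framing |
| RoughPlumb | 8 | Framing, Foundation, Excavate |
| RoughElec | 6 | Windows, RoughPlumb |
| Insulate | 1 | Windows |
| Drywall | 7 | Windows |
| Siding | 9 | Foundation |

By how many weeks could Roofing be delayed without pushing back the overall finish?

The longest chain is Excavate→Foundation→RoughPlumb→RoughElec = 9+8+8+6 = 31; overall finish 31 weeks.
Longest path through Roofing: 14 weeks (earliest finish 14, latest finish 31).
Slack of Roofing = 27 − 10 = 17 weeks.

17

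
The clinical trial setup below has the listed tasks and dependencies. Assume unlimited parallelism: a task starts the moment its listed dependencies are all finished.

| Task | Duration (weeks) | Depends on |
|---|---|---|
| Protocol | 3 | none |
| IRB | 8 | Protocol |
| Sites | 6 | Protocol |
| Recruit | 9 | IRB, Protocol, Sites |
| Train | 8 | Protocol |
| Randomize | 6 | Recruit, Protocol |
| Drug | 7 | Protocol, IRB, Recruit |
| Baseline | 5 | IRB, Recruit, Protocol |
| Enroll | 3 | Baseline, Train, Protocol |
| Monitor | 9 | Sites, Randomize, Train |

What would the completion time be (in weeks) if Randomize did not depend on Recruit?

28

Before: longest chain Protocol→IRB→Recruit→Randomize→Monitor = 3+8+9+6+9 = 35, finish 35.
Without Recruit→Randomize, Randomize's earliest start moves from 20 to 3.
After: Protocol→IRB→Recruit→Baseline→Enroll = 3+8+9+5+3 = 28 → 28 weeks.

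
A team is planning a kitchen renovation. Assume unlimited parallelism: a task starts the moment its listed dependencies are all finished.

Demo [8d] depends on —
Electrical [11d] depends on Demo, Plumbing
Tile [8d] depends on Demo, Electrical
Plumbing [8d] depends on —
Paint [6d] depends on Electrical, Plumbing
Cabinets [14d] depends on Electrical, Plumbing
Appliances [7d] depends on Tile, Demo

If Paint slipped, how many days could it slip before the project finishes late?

The longest chain is Demo→Electrical→Tile→Appliances = 8+11+8+7 = 34; overall finish 34 days.
Paint finishes as early as 25 and must finish by 34.
So Paint can slip 34 − 25 = 9 days.

9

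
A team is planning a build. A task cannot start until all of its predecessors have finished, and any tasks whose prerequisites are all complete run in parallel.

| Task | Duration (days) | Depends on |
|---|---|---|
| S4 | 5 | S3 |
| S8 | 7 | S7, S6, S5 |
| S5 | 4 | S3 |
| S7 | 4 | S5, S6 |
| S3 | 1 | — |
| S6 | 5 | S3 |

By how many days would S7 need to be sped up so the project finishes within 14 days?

3

Current finish: 17 days; target: 14.
S7 is on every critical path, so each day cut from S7 cuts the finish by one (this holds down to a finish of 14).
Need 17 − 14 = 3 days off S7 → S7 becomes 1 day, finish becomes 14.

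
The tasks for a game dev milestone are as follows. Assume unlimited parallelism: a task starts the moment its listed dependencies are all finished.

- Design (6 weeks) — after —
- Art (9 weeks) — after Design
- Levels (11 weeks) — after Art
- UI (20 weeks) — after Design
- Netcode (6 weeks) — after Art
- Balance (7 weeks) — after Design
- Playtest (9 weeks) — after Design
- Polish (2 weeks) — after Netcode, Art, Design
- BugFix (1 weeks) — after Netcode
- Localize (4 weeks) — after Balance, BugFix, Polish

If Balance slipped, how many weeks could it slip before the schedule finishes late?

Critical path: Design→Art→Netcode→Polish→Localize = 6+9+6+2+4 = 27, so the finish is 27 weeks.
Longest path through Balance: 17 weeks (earliest finish 13, latest finish 23).
Slack of Balance = 16 − 6 = 10 weeks.

10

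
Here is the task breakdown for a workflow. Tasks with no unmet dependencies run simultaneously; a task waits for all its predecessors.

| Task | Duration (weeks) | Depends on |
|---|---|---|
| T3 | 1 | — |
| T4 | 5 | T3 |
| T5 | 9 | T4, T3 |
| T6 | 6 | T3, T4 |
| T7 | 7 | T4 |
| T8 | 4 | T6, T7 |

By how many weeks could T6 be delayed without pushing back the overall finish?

1

Critical path: T3→T4→T7→T8 = 1+5+7+4 = 17, so the finish is 17 weeks.
T6 finishes as early as 12 and must finish by 13.
Float = 17 − 16 = 1.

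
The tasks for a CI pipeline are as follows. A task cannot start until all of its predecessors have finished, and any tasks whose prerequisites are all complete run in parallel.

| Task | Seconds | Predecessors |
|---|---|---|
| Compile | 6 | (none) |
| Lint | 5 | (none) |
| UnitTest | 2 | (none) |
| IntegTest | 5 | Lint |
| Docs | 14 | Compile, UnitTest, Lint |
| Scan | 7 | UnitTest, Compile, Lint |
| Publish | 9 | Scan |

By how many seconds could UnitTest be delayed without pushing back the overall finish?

Compile→Scan→Publish = 6+7+9 = 22 sets the makespan at 22 seconds.
The longest chain containing UnitTest totals 18 seconds.
Float = 22 − 18 = 4.

4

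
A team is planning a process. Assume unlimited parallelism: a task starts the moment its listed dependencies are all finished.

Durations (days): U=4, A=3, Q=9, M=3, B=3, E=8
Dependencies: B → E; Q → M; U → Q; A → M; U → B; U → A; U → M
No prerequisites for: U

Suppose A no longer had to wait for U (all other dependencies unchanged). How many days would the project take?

16

With the dependency in place, U→Q→M = 4+9+3 = 16 sets the finish at 16 days.
Without U→A, A's earliest start moves from 4 to 0.
The longest chain is now U→Q→M = 4+9+3 = 16, so the project takes 16 days.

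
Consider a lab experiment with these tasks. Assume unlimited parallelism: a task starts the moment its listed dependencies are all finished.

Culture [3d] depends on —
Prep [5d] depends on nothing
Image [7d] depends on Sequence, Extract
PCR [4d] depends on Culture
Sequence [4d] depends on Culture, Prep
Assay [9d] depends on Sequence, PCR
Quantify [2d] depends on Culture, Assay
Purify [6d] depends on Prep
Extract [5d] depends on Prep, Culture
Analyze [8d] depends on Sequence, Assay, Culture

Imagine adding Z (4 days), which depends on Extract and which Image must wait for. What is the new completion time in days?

Originally the project takes 26 days.
With Z inserted, Image now waits for max(Sequence, Extract, Z).
New critical path: Prep→Sequence→Assay→Analyze = 5+4+9+8 = 26 ⇒ 26 days.

26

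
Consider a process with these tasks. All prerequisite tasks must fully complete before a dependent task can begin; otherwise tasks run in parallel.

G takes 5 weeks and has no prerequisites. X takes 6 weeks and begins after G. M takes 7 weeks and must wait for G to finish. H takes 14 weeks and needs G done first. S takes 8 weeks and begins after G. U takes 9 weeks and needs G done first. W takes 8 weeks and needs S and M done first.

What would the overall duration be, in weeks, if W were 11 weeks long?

24

Baseline: G→S→W = 5+8+8 = 21 → 21 weeks.
W is on the critical path; changing it to 11 makes that path 24 weeks.
The critical path is still G→S→W; finish is now 24 weeks.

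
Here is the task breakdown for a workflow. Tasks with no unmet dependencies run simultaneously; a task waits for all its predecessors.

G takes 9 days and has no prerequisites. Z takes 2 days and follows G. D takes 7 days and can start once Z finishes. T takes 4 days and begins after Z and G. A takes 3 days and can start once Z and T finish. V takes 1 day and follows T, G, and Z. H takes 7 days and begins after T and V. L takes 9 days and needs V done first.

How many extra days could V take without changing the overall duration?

Critical path: G→Z→T→V→L = 9+2+4+1+9 = 25, so the finish is 25 days.
V finishes as early as 16 and must finish by 16.
Slack of V = 15 − 15 = 0 days.

0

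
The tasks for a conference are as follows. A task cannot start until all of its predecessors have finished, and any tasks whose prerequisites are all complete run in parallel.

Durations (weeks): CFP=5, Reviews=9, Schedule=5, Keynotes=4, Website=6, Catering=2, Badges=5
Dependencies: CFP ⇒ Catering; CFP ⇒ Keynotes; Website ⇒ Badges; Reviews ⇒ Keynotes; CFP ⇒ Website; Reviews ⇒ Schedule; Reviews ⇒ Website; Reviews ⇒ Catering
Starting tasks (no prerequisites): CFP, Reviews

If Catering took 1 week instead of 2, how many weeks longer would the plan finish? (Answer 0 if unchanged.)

0

Baseline: Reviews→Website→Badges = 9+6+5 = 20 → 20 weeks.
Catering has 9 weeks of float (longest path through it is 11).
No other chain overtakes it, so the finish is 20 weeks.
Change in finish: 20 − 20 = +0 weeks.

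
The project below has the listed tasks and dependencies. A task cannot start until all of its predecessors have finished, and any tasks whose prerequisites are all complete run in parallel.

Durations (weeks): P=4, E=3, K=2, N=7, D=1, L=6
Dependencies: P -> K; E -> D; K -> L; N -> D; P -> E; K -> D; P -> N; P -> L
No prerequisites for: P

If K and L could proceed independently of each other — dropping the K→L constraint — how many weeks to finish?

12

Before: longest chain P→K→L = 4+2+6 = 12, finish 12.
Without K→L, L's earliest start moves from 6 to 4.
After: P→N→D = 4+7+1 = 12 → 12 weeks.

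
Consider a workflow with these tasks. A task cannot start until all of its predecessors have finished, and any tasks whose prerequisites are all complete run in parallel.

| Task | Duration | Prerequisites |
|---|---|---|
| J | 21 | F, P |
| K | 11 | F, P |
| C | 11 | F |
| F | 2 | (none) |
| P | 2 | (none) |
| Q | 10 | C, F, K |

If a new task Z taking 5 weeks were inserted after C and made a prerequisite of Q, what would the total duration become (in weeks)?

Originally the schedule takes 23 weeks.
With Z inserted, Q now waits for max(C, F, K, Z).
New critical path: F→C→Z→Q = 2+11+5+10 = 28 ⇒ 28 weeks.

28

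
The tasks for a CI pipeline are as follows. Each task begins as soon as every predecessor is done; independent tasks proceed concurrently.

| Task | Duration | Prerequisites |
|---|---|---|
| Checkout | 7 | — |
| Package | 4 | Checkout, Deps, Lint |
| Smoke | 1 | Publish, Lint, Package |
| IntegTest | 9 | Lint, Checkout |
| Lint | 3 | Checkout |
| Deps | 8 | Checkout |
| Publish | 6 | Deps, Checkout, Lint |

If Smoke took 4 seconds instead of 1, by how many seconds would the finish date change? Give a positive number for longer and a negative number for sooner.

As given, the longest chain is Checkout→Deps→Publish→Smoke = 7+8+6+1 = 22, so the finish is 22 seconds.
Smoke lies on that path, so at 4 seconds the path becomes 25 seconds.
The critical path is still Checkout→Deps→Publish→Smoke; finish is now 25 seconds.
Change in finish: 25 − 22 = +3 seconds.

3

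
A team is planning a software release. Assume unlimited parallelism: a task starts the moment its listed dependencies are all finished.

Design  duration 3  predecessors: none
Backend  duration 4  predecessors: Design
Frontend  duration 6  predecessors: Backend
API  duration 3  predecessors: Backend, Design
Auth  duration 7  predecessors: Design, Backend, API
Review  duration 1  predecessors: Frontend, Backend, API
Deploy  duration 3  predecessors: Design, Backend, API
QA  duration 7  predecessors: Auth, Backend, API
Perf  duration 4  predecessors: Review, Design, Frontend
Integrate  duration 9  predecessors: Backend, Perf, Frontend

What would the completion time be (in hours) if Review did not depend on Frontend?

With the dependency in place, Design→Backend→Frontend→Review→Perf→Integrate = 3+4+6+1+4+9 = 27 sets the finish at 27 hours.
Without Frontend→Review, Review's earliest start moves from 13 to 10.
New critical path: Design→Backend→Frontend→Perf→Integrate = 3+4+6+4+9 = 26 ⇒ 26 hours.

26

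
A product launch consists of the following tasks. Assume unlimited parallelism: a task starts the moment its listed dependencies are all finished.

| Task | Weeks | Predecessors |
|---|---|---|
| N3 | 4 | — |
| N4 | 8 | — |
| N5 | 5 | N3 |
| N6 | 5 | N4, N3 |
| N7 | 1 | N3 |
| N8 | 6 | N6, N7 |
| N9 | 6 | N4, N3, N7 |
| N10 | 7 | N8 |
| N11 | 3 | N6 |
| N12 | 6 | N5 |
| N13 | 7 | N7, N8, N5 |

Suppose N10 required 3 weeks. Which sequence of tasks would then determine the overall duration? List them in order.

Actual critical path: N4→N6→N8→N10 = 8+5+6+7 = 26 ⇒ 26 weeks.
N10 lies on that path, so at 3 weeks the path becomes 22 weeks.
The binding chain switches to N4→N6→N8→N13 = 8+5+6+7 = 26; finish 26 weeks.

N4, N6, N8, N13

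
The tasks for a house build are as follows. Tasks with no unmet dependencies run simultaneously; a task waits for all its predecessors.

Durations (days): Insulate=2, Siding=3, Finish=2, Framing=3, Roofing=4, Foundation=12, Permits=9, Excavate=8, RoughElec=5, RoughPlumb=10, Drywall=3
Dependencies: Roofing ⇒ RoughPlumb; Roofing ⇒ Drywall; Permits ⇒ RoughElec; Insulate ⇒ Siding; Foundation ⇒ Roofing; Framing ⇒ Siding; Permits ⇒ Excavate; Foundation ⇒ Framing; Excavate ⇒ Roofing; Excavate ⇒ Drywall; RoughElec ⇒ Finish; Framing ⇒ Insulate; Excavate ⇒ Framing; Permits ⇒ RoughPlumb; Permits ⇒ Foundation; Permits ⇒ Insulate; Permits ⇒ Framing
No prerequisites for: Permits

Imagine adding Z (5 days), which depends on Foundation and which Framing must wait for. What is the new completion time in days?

Originally the project takes 35 days.
With Z inserted, Framing now waits for max(Foundation, Excavate, Permits, Z).
New critical path: Permits→Foundation→Roofing→RoughPlumb = 9+12+4+10 = 35 ⇒ 35 days.

35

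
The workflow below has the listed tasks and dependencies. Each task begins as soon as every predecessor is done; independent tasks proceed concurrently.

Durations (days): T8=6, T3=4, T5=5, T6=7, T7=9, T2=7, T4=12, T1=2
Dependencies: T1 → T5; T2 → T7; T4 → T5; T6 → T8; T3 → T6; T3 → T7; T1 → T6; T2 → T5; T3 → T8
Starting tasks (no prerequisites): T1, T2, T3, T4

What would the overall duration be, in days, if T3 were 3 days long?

The binding path is T3→T6→T8 = 4+7+6 = 17; finish at 17 days.
T3 lies on that path, so at 3 days the path becomes 16 days.
Now T4→T5 = 12+5 = 17 is longest, so the finish becomes 17 days.

17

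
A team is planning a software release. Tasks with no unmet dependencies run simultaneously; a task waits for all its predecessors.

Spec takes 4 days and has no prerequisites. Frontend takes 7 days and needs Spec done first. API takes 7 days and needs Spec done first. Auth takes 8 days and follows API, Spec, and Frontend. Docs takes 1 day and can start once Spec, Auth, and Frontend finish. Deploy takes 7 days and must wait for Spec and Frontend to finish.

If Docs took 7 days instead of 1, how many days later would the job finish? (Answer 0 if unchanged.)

As given, the longest chain is Spec→Frontend→Auth→Docs = 4+7+8+1 = 20, so the finish is 20 days.
Since Docs is critical, the +6 change carries straight to that chain (now 26 days).
The critical path is still Spec→Frontend→Auth→Docs; finish is now 26 days.
Change in finish: 26 − 20 = +6 days.

6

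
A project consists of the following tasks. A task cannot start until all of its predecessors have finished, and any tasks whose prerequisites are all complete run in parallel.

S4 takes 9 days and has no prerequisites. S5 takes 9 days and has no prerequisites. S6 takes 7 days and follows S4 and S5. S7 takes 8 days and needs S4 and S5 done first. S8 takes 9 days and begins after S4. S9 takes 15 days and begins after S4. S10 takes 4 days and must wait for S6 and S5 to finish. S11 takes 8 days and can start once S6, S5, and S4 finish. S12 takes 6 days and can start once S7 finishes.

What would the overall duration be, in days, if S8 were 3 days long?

Actual critical path: S4→S6→S11 = 9+7+8 = 24 ⇒ 24 days.
The longest path through S8 is only 18 days, so S8 has float 6.
The critical path is still S4→S6→S11; finish is now 24 days.

24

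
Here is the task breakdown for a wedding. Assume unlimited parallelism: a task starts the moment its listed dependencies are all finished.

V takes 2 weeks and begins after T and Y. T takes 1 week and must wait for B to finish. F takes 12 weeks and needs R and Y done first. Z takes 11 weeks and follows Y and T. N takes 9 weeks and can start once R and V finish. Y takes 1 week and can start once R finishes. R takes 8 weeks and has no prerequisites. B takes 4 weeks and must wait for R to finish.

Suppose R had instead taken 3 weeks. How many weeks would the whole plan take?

19

The binding path is R→B→T→V→N = 8+4+1+2+9 = 24; finish at 24 weeks.
R is on the critical path; changing it to 3 makes that path 19 weeks.
No other chain overtakes it, so the finish is 19 weeks.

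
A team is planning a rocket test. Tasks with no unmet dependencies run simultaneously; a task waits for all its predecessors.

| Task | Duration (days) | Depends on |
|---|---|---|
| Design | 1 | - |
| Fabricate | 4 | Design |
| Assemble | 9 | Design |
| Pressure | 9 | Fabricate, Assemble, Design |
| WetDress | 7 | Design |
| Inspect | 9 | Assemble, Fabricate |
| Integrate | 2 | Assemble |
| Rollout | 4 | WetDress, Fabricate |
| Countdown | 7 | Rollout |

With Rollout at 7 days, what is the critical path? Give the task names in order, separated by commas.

Design, WetDress, Rollout, Countdown

Critical path before the change: Design→WetDress→Rollout→Countdown = 1+7+4+7 = 19 giving 19 days.
Rollout is on the critical path; changing it to 7 makes that path 22 days.
That remains the longest chain; total 22 days.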